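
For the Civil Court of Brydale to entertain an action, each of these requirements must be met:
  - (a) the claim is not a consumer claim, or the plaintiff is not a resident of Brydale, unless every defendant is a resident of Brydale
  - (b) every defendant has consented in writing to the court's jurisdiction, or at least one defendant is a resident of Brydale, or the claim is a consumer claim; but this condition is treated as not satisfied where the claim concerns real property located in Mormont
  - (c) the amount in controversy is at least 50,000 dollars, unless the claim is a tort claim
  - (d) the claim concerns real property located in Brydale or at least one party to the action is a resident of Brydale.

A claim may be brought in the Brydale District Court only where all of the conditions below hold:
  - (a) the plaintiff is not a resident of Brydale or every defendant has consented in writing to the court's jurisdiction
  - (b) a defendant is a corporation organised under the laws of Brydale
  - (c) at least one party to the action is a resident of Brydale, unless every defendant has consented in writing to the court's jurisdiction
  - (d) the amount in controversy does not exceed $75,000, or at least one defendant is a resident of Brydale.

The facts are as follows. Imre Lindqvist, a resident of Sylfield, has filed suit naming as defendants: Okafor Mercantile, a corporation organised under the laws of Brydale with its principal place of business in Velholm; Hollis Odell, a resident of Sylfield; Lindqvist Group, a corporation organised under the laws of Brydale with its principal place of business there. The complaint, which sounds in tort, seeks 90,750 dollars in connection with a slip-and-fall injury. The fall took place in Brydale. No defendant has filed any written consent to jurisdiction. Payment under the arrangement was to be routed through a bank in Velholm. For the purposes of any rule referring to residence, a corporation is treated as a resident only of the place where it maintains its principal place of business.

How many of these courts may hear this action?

2

The Civil Court of Brydale:
  (a) The claim is a tort claim, not a consumer claim, so this disjunct is met. Met.
  (b) Lindqvist Group resides in Brydale, so one alternative holds. And the carve-out is inapplicable — the claim does not concern real property. Satisfied.
  (c) The amount in controversy is $90,750, which meets the USD 50,000 floor. Satisfied.
  (d) Lindqvist Group resides in Brydale, so one alternative holds. Satisfied.
  → Jurisdiction lies.
The Brydale District Court:
  (a) The plaintiff resides in Sylfield, which is not Brydale, which satisfies one of the alternatives. Satisfied.
  (b) Okafor Mercantile is organised under the laws of Brydale. Met.
  (c) Lindqvist Group resides in Brydale. Condition met.
  (d) Lindqvist Group resides in Brydale, which satisfies one of the alternatives. Met.
  → All conditions met; jurisdiction exists.
Courts with jurisdiction: the Civil Court of Brydale, the Brydale District Court — 2 in total.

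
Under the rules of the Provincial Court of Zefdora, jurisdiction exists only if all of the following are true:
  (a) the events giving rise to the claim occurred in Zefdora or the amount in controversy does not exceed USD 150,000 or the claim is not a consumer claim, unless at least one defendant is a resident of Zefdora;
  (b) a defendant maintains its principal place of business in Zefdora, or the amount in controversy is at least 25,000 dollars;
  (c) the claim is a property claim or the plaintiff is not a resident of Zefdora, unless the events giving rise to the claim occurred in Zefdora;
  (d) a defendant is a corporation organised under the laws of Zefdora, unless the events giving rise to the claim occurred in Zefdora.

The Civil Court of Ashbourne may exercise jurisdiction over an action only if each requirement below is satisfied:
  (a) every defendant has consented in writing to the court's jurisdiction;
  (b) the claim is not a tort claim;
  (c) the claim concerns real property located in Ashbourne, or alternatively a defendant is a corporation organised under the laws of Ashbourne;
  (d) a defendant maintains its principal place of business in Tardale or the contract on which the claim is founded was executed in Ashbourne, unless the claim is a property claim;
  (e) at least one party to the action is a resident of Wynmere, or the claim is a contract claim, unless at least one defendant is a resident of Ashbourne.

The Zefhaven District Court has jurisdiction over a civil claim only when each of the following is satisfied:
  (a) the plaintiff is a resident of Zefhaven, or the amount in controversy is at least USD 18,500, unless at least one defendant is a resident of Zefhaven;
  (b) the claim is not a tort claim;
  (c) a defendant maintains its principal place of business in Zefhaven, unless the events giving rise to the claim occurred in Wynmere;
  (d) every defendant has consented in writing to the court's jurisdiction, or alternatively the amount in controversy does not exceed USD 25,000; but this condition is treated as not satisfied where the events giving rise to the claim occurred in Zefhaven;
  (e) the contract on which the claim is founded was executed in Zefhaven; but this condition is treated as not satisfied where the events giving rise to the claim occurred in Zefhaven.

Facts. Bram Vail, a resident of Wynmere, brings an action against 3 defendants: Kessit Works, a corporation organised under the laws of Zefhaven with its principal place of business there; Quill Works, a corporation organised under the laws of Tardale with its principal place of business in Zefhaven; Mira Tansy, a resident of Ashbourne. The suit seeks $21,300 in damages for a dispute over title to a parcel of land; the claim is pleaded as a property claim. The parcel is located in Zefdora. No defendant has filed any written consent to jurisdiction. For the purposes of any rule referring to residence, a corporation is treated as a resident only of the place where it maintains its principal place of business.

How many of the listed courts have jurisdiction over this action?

0

The Provincial Court of Zefdora:
  (a) The operative events occurred in Zefdora, so one alternative holds. Satisfied.
  (b) The corporate defendant(s) have their principal place of business in Zefhaven, not Zefdora; the amount in controversy is USD 21,300, below the USD 25,000 floor — none of the alternatives is met. Not met.
  (c) The claim is a property claim, so one alternative holds. Met.
  (d) The corporate defendant(s) are organised in Tardale, Zefhaven, not Zefdora. However, the operative events occurred in Zefdora, so the 'unless' proviso supplies this condition. Met.
  → The court lacks jurisdiction.
The Civil Court of Ashbourne:
  (a) No such written consent has been filed. Not satisfied.
  (b) The claim is a property claim, not a tort claim. Condition met.
  (c) The property lies in Zefdora, not Ashbourne; the corporate defendant(s) are organised in Tardale, Zefhaven, not Ashbourne — no alternative holds. Not satisfied.
  (d) The corporate defendant(s) have their principal place of business in Zefhaven, not Tardale; no contract (and hence no place of execution) is alleged — every alternative fails. However, the claim is a property claim, so the 'unless' proviso supplies this condition. Satisfied.
  (e) Bram Vail resides in Wynmere — that alternative is enough. Condition met.
  → Not every requirement is met — no jurisdiction.
The Zefhaven District Court:
  (a) The amount in controversy is USD 21,300, which meets the $18,500 floor — that alternative is enough. Met.
  (b) The claim is a property claim, not a tort claim. Satisfied.
  (c) Kessit Works has its principal place of business in Zefhaven. Condition met.
  (d) The amount in controversy is 21,300 dollars, within the 25,000 dollars ceiling, so one alternative holds. The carve-out does not apply: the operative events occurred in Zefdora, not Zefhaven. Met.
  (e) No contract (and hence no place of execution) is alleged. Not met.
  → The court lacks jurisdiction.
No court satisfies all of its conditions.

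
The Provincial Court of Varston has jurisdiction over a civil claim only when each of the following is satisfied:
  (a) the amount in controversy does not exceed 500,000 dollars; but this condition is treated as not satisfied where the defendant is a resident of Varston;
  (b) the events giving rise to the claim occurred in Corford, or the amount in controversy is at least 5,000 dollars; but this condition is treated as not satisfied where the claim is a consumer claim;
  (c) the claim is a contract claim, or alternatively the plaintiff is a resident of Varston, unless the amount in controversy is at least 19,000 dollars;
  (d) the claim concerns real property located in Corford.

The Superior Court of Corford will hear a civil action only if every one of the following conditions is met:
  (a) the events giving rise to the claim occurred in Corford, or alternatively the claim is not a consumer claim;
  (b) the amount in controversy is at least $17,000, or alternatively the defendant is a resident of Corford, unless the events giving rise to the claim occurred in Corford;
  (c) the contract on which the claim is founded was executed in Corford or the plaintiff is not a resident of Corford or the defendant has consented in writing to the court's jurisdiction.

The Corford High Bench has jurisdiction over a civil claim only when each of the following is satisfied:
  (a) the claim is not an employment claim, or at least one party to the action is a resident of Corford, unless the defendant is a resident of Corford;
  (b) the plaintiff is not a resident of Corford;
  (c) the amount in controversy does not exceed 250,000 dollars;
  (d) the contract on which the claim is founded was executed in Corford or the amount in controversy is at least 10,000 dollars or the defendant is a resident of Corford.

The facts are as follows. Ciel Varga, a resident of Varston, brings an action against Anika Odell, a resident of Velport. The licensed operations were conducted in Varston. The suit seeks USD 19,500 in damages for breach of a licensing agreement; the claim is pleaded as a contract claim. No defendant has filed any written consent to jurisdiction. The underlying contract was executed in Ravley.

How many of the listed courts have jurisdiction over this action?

2

The Provincial Court of Varston:
  (a) The amount in controversy is $19,500, within the USD 500,000 ceiling. The exception is not triggered, since the defendant resides in Velport, not Varston. Condition met.
  (b) The amount in controversy is 19,500 dollars, which meets the USD 5,000 floor, so this disjunct is met. The carve-out does not apply: the claim is a contract claim, not a consumer claim. Condition met.
  (c) The claim is a contract claim, so this disjunct is met. Satisfied.
  (d) The claim does not concern real property. Condition not met.
  → The court lacks jurisdiction.
The Superior Court of Corford:
  (a) The claim is a contract claim, not a consumer claim, so one alternative holds. Satisfied.
  (b) The amount in controversy is $19,500, which meets the USD 17,000 floor — that alternative is enough. Condition met.
  (c) The plaintiff resides in Varston, which is not Corford, which satisfies one of the alternatives. Condition met.
  → Every requirement is satisfied — jurisdiction.
The Corford High Bench:
  (a) The claim is a contract claim, not an employment claim — that alternative is enough. Satisfied.
  (b) The plaintiff resides in Varston, which is not Corford. Condition met.
  (c) The amount in controversy is USD 19,500, within the USD 250,000 ceiling. Met.
  (d) The amount in controversy is 19,500 dollars, which meets the $10,000 floor, so this disjunct is met. Met.
  → Jurisdiction lies.
Courts with jurisdiction: the Superior Court of Corford, the Corford High Bench — 2 in total.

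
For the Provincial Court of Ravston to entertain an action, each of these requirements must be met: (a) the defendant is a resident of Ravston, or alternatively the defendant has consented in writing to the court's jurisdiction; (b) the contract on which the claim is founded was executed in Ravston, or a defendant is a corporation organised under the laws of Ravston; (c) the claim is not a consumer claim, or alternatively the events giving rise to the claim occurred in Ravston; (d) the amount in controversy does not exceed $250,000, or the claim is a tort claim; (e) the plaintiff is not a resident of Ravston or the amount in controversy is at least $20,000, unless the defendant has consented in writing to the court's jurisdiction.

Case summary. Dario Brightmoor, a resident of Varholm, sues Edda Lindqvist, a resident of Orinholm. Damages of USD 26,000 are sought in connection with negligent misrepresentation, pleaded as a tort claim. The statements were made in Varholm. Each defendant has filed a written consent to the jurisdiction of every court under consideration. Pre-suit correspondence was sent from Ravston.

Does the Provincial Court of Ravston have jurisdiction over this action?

The Provincial Court of Ravston:
  (a) Every defendant has filed written consent, which satisfies one of the alternatives. Met.
  (b) No contract (and hence no place of execution) is alleged; no defendant is a corporation — every alternative fails. Not met.
  (c) The claim is a tort claim, not a consumer claim, so this disjunct is met. Satisfied.
  (d) The amount in controversy is $26,000, within the USD 250,000 ceiling, so this disjunct is met. Condition met.
  (e) The plaintiff resides in Varholm, which is not Ravston — that alternative is enough. Condition met.
  → The court lacks jurisdiction.

No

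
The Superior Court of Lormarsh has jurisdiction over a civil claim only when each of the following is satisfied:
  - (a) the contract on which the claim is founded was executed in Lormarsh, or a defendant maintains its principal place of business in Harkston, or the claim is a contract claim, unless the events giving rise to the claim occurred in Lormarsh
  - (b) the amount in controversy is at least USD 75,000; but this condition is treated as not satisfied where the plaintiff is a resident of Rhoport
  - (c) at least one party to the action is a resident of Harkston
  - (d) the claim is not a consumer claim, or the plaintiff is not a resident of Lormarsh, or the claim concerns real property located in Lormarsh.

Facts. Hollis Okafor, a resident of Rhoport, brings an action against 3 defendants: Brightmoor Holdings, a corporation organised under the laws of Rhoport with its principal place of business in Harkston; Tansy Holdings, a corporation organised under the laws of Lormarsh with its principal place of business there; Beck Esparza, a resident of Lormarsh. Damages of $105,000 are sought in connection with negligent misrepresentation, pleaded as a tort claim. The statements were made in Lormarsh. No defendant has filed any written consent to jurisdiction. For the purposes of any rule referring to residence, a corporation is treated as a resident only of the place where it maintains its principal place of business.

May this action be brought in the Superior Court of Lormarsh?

No

The Superior Court of Lormarsh:
  (a) Brightmoor Holdings has its principal place of business in Harkston, so this disjunct is met. Condition met.
  (b) The amount in controversy is USD 105,000, which meets the 75,000 dollars floor. However, the plaintiff resides in Rhoport, which falls within the stated exception and so defeats the condition. Not satisfied.
  (c) Brightmoor Holdings resides in Harkston. Met.
  (d) The claim is a tort claim, not a consumer claim, which satisfies one of the alternatives. Met.
  → No jurisdiction.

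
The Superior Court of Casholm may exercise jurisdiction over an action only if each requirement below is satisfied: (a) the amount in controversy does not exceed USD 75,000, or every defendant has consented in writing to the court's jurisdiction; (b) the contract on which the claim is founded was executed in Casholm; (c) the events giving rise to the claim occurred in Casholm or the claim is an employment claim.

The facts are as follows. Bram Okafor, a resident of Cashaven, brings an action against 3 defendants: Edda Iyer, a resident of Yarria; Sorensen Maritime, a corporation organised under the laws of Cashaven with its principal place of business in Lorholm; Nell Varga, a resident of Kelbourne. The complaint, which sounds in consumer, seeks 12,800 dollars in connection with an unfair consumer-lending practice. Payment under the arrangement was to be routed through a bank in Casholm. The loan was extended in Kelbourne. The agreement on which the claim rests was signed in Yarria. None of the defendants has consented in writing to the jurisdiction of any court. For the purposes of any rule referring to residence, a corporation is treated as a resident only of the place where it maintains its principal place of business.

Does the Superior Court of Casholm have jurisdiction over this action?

No

The Superior Court of Casholm:
  (a) The amount in controversy is USD 12,800, within the $75,000 ceiling, so this disjunct is met. Satisfied.
  (b) The contract was executed in Yarria, not Casholm. Not met.
  (c) The operative events occurred in Kelbourne, not Casholm; the claim is a consumer claim, not an employment claim — every alternative fails. Condition not met.
  → Not every requirement is met — no jurisdiction.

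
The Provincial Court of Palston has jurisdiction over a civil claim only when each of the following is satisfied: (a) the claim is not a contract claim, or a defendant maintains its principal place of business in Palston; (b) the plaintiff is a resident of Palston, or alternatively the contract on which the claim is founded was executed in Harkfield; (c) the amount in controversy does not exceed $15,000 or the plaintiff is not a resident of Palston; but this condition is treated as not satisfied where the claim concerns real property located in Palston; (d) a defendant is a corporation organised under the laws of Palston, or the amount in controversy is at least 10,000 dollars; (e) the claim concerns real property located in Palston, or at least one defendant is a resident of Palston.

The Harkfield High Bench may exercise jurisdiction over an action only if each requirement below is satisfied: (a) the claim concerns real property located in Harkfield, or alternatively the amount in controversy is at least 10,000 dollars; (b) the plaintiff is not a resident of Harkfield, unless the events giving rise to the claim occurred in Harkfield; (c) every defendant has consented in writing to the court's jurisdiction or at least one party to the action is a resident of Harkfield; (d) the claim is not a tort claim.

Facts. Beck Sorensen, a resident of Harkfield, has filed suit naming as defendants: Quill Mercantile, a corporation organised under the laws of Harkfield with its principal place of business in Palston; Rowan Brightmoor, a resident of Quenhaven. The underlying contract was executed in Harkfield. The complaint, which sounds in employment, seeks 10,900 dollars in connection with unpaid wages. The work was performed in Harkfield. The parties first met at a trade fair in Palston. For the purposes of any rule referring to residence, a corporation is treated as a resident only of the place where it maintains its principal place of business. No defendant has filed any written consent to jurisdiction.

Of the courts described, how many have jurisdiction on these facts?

The Provincial Court of Palston:
  (a) The claim is an employment claim, not a contract claim, which satisfies one of the alternatives. Met.
  (b) The contract was executed in Harkfield, which satisfies one of the alternatives. Condition met.
  (c) The amount in controversy is USD 10,900, within the $15,000 ceiling, so one alternative holds. And the carve-out is inapplicable — the claim does not concern real property. Satisfied.
  (d) The amount in controversy is 10,900 dollars, which meets the $10,000 floor — that alternative is enough. Condition met.
  (e) Quill Mercantile resides in Palston, which satisfies one of the alternatives. Satisfied.
  → Every requirement is satisfied — jurisdiction.
The Harkfield High Bench:
  (a) The amount in controversy is $10,900, which meets the 10,000 dollars floor, which satisfies one of the alternatives. Condition met.
  (b) The plaintiff resides in Harkfield. The proviso rescues it, though: the operative events occurred in Harkfield. Condition met.
  (c) Beck Sorensen resides in Harkfield, which satisfies one of the alternatives. Met.
  (d) The claim is an employment claim, not a tort claim. Met.
  → The court has jurisdiction.
Courts with jurisdiction: the Provincial Court of Palston, the Harkfield High Bench — 2 in total.

2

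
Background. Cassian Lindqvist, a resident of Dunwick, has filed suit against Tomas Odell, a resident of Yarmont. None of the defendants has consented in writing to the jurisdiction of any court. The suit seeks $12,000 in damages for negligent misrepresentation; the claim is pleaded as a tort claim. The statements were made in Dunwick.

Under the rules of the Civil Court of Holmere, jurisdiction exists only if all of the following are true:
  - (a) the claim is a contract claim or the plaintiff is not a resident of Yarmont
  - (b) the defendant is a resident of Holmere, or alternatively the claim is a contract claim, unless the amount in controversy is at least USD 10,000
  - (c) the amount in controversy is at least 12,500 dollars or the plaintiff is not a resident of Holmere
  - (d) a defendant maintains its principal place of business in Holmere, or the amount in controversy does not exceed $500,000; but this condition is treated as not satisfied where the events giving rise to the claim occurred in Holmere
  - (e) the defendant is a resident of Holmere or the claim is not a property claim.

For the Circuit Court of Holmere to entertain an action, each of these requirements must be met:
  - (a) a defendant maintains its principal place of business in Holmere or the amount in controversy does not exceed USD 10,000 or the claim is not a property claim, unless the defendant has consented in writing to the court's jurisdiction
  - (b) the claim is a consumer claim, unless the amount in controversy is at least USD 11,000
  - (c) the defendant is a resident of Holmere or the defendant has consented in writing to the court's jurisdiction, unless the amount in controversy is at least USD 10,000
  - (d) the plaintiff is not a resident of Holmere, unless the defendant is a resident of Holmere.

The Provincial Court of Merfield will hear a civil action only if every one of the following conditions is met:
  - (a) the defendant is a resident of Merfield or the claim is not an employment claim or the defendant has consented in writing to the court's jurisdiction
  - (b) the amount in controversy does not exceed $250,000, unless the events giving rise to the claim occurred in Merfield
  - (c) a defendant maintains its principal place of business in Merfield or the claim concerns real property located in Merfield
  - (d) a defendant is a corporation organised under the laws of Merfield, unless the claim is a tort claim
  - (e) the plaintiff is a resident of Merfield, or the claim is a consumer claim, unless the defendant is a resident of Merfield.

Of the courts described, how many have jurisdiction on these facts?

2

The Civil Court of Holmere:
  (a) The plaintiff resides in Dunwick, which is not Yarmont — that alternative is enough. Met.
  (b) The defendant resides in Yarmont, not Holmere; the claim is a tort claim, not a contract claim — no alternative holds. But the amount in controversy is 12,000 dollars, which meets the $10,000 floor, and the 'unless' clause therefore excuses the requirement. Condition met.
  (c) The plaintiff resides in Dunwick, which is not Holmere, which satisfies one of the alternatives. Condition met.
  (d) The amount in controversy is USD 12,000, within the $500,000 ceiling, which satisfies one of the alternatives. The exception is not triggered, since the operative events occurred in Dunwick, not Holmere. Satisfied.
  (e) The claim is a tort claim, not a property claim — that alternative is enough. Satisfied.
  → Every requirement is satisfied — jurisdiction.
The Circuit Court of Holmere:
  (a) The claim is a tort claim, not a property claim — that alternative is enough. Satisfied.
  (b) The claim is a tort claim, not a consumer claim. The proviso rescues it, though: the amount in controversy is USD 12,000, which meets the 11,000 dollars floor. Condition met.
  (c) The defendant resides in Yarmont, not Holmere; no such written consent has been filed — no alternative holds. But the amount in controversy is 12,000 dollars, which meets the $10,000 floor, and the 'unless' clause therefore excuses the requirement. Condition met.
  (d) The plaintiff resides in Dunwick, which is not Holmere. Met.
  → Every requirement is satisfied — jurisdiction.
The Provincial Court of Merfield:
  (a) The claim is a tort claim, not an employment claim, so this disjunct is met. Satisfied.
  (b) The amount in controversy is 12,000 dollars, within the $250,000 ceiling. Satisfied.
  (c) No defendant is a corporation; the claim does not concern real property — no alternative holds. Not satisfied.
  (d) No defendant is a corporation. But the claim is a tort claim, and the 'unless' clause therefore excuses the requirement. Satisfied.
  (e) The plaintiff resides in Dunwick, not Merfield; the claim is a tort claim, not a consumer claim — none of the alternatives is met. Nor does the 'unless' clause help: the defendant resides in Yarmont, not Merfield. Fails.
  → The court lacks jurisdiction.
Courts with jurisdiction: the Civil Court of Holmere, the Circuit Court of Holmere — 2 in total.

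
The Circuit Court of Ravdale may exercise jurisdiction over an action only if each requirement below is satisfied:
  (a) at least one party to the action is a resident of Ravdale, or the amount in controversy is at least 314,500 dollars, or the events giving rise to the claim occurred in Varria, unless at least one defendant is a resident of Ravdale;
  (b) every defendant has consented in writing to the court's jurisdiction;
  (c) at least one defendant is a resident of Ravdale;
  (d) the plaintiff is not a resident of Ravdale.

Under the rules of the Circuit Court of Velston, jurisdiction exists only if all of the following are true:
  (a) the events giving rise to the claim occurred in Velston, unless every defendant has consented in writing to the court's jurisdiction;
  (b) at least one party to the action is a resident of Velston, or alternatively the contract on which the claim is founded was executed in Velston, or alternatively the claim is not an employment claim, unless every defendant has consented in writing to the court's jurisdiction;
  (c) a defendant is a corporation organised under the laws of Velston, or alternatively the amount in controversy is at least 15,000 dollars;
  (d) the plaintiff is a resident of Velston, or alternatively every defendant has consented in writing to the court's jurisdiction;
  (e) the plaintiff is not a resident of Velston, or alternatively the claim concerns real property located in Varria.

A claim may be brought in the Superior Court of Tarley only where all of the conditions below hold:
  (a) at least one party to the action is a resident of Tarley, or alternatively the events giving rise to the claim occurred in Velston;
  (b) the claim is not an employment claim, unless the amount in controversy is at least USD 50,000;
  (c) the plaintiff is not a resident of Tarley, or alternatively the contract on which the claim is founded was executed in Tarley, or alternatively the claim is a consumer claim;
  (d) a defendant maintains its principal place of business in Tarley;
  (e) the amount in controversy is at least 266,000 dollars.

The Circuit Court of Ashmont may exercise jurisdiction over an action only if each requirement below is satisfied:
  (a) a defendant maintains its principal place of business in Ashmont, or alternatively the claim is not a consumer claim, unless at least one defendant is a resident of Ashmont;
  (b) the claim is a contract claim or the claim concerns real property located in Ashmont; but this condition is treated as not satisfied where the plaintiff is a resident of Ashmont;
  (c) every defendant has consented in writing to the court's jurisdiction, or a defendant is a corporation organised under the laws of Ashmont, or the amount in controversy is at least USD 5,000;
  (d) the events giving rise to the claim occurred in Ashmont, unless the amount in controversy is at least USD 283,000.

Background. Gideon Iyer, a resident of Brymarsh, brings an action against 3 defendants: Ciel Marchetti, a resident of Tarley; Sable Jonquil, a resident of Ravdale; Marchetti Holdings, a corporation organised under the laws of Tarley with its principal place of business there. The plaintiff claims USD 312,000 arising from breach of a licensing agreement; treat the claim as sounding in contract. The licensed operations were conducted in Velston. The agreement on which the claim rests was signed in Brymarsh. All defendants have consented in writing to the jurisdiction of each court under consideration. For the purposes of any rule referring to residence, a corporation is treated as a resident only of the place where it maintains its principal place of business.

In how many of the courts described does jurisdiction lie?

4

The Circuit Court of Ravdale:
  (a) Sable Jonquil resides in Ravdale, so this disjunct is met. Condition met.
  (b) Every defendant has filed written consent. Condition met.
  (c) Sable Jonquil resides in Ravdale. Condition met.
  (d) The plaintiff resides in Brymarsh, which is not Ravdale. Met.
  → Every requirement is satisfied — jurisdiction.
The Circuit Court of Velston:
  (a) The operative events occurred in Velston. Met.
  (b) The claim is a contract claim, not an employment claim, so this disjunct is met. Condition met.
  (c) The amount in controversy is USD 312,000, which meets the $15,000 floor, so one alternative holds. Satisfied.
  (d) Every defendant has filed written consent, which satisfies one of the alternatives. Met.
  (e) The plaintiff resides in Brymarsh, which is not Velston, which satisfies one of the alternatives. Satisfied.
  → All conditions met; jurisdiction exists.
The Superior Court of Tarley:
  (a) Ciel Marchetti resides in Tarley, so one alternative holds. Met.
  (b) The claim is a contract claim, not an employment claim. Met.
  (c) The plaintiff resides in Brymarsh, which is not Tarley, so one alternative holds. Met.
  (d) Marchetti Holdings has its principal place of business in Tarley. Met.
  (e) The amount in controversy is 312,000 dollars, which meets the 266,000 dollars floor. Satisfied.
  → Every requirement is satisfied — jurisdiction.
The Circuit Court of Ashmont:
  (a) The claim is a contract claim, not a consumer claim, which satisfies one of the alternatives. Satisfied.
  (b) The claim is a contract claim, so one alternative holds. The exception is not triggered, since the plaintiff resides in Brymarsh, not Ashmont. Satisfied.
  (c) Every defendant has filed written consent — that alternative is enough. Met.
  (d) The operative events occurred in Velston, not Ashmont. The proviso rescues it, though: the amount in controversy is $312,000, which meets the $283,000 floor. Met.
  → Jurisdiction lies.
Courts with jurisdiction: the Circuit Court of Ravdale, the Circuit Court of Velston, the Superior Court of Tarley, the Circuit Court of Ashmont — 4 in total.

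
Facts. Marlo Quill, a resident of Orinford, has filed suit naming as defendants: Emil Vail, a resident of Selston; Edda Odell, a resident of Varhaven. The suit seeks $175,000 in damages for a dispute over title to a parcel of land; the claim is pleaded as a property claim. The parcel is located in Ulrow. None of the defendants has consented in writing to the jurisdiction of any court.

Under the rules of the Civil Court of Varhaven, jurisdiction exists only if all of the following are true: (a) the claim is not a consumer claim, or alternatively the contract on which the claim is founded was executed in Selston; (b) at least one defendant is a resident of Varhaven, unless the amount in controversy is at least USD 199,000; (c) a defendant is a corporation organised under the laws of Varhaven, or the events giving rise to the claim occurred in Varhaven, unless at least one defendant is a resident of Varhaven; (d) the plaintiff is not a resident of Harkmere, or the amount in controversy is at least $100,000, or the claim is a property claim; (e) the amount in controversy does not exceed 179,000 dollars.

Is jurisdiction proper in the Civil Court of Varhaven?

The Civil Court of Varhaven:
  (a) The claim is a property claim, not a consumer claim, so this disjunct is met. Met.
  (b) Edda Odell resides in Varhaven. Satisfied.
  (c) No defendant is a corporation; the operative events occurred in Ulrow, not Varhaven — none of the alternatives is met. The proviso rescues it, though: Edda Odell resides in Varhaven. Condition met.
  (d) The plaintiff resides in Orinford, which is not Harkmere, so this disjunct is met. Met.
  (e) The amount in controversy is 175,000 dollars, within the USD 179,000 ceiling. Met.
  → Jurisdiction lies.

Yes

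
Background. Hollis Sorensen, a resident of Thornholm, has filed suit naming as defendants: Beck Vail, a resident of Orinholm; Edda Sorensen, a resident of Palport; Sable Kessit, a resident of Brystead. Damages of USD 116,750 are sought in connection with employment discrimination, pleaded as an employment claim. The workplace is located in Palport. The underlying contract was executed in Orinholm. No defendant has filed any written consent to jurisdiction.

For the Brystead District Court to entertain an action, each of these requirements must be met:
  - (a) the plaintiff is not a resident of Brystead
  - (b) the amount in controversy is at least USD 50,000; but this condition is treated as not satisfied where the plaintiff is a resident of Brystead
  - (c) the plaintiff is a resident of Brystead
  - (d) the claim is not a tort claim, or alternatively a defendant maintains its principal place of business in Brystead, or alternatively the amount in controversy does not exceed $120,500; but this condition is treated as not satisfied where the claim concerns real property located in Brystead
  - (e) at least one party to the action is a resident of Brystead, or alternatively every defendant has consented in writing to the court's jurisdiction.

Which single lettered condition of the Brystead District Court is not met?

The Brystead District Court:
  (a) The plaintiff resides in Thornholm, which is not Brystead. Satisfied.
  (b) The amount in controversy is USD 116,750, which meets the 50,000 dollars floor. And the carve-out is inapplicable — the plaintiff resides in Thornholm, not Brystead. Met.
  (c) The plaintiff resides in Thornholm, not Brystead. Fails.
  (d) The claim is an employment claim, not a tort claim — that alternative is enough. The exception is not triggered, since the claim does not concern real property. Condition met.
  (e) Sable Kessit resides in Brystead, which satisfies one of the alternatives. Met.
Only condition (c) fails.

(c)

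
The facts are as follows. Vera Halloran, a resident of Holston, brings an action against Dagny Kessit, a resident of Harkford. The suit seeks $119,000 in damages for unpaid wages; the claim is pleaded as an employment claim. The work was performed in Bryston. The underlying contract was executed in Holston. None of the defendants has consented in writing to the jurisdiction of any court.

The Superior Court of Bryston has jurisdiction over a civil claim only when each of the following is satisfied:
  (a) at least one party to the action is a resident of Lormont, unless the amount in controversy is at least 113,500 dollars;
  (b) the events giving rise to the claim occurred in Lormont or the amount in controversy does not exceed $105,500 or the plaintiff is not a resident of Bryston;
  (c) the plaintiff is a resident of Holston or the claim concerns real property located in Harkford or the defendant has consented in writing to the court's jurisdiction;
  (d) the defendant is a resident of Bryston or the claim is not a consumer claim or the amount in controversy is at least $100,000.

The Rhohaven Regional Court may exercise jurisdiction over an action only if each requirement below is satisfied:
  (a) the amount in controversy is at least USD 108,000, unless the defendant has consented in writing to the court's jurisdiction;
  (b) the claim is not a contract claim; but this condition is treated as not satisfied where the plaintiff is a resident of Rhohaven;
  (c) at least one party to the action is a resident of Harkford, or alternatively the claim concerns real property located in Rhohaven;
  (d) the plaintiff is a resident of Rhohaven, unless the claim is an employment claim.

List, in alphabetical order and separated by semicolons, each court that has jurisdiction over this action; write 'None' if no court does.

The Superior Court of Bryston:
  (a) No party resides in Lormont. However, the amount in controversy is USD 119,000, which meets the 113,500 dollars floor, so the 'unless' proviso supplies this condition. Met.
  (b) The plaintiff resides in Holston, which is not Bryston, so one alternative holds. Condition met.
  (c) The plaintiff resides in Holston, which satisfies one of the alternatives. Met.
  (d) The claim is an employment claim, not a consumer claim, so this disjunct is met. Met.
  → Jurisdiction lies.
The Rhohaven Regional Court:
  (a) The amount in controversy is 119,000 dollars, which meets the USD 108,000 floor. Condition met.
  (b) The claim is an employment claim, not a contract claim. And the carve-out is inapplicable — the plaintiff resides in Holston, not Rhohaven. Met.
  (c) Dagny Kessit resides in Harkford, which satisfies one of the alternatives. Satisfied.
  (d) The plaintiff resides in Holston, not Rhohaven. However, the claim is an employment claim, so the 'unless' proviso supplies this condition. Satisfied.
  → The court has jurisdiction.

the Rhohaven Regional Court; the Superior Court of Bryston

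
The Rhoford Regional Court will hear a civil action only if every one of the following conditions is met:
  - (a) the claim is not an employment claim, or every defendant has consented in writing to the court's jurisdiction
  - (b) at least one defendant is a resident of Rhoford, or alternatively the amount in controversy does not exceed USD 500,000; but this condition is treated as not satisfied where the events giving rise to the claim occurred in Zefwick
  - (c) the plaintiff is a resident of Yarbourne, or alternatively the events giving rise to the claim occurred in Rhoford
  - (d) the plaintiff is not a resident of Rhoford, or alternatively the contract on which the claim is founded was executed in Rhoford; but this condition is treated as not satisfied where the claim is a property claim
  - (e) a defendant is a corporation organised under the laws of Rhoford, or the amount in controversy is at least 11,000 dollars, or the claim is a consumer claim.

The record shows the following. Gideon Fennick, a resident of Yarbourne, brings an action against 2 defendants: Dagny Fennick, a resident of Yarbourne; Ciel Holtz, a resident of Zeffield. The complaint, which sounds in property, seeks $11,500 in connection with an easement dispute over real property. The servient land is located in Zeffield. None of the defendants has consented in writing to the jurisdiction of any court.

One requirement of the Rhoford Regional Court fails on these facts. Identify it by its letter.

The Rhoford Regional Court:
  (a) The claim is a property claim, not an employment claim, so this disjunct is met. Met.
  (b) The amount in controversy is USD 11,500, within the 500,000 dollars ceiling, which satisfies one of the alternatives. The exception is not triggered, since the operative events occurred in Zeffield, not Zefwick. Satisfied.
  (c) The plaintiff resides in Yarbourne, so one alternative holds. Met.
  (d) The plaintiff resides in Yarbourne, which is not Rhoford — that alternative is enough. However, the claim is a property claim, which falls within the stated exception and so defeats the condition. Fails.
  (e) The amount in controversy is 11,500 dollars, which meets the 11,000 dollars floor, so one alternative holds. Met.
Only condition (d) fails.

(d)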